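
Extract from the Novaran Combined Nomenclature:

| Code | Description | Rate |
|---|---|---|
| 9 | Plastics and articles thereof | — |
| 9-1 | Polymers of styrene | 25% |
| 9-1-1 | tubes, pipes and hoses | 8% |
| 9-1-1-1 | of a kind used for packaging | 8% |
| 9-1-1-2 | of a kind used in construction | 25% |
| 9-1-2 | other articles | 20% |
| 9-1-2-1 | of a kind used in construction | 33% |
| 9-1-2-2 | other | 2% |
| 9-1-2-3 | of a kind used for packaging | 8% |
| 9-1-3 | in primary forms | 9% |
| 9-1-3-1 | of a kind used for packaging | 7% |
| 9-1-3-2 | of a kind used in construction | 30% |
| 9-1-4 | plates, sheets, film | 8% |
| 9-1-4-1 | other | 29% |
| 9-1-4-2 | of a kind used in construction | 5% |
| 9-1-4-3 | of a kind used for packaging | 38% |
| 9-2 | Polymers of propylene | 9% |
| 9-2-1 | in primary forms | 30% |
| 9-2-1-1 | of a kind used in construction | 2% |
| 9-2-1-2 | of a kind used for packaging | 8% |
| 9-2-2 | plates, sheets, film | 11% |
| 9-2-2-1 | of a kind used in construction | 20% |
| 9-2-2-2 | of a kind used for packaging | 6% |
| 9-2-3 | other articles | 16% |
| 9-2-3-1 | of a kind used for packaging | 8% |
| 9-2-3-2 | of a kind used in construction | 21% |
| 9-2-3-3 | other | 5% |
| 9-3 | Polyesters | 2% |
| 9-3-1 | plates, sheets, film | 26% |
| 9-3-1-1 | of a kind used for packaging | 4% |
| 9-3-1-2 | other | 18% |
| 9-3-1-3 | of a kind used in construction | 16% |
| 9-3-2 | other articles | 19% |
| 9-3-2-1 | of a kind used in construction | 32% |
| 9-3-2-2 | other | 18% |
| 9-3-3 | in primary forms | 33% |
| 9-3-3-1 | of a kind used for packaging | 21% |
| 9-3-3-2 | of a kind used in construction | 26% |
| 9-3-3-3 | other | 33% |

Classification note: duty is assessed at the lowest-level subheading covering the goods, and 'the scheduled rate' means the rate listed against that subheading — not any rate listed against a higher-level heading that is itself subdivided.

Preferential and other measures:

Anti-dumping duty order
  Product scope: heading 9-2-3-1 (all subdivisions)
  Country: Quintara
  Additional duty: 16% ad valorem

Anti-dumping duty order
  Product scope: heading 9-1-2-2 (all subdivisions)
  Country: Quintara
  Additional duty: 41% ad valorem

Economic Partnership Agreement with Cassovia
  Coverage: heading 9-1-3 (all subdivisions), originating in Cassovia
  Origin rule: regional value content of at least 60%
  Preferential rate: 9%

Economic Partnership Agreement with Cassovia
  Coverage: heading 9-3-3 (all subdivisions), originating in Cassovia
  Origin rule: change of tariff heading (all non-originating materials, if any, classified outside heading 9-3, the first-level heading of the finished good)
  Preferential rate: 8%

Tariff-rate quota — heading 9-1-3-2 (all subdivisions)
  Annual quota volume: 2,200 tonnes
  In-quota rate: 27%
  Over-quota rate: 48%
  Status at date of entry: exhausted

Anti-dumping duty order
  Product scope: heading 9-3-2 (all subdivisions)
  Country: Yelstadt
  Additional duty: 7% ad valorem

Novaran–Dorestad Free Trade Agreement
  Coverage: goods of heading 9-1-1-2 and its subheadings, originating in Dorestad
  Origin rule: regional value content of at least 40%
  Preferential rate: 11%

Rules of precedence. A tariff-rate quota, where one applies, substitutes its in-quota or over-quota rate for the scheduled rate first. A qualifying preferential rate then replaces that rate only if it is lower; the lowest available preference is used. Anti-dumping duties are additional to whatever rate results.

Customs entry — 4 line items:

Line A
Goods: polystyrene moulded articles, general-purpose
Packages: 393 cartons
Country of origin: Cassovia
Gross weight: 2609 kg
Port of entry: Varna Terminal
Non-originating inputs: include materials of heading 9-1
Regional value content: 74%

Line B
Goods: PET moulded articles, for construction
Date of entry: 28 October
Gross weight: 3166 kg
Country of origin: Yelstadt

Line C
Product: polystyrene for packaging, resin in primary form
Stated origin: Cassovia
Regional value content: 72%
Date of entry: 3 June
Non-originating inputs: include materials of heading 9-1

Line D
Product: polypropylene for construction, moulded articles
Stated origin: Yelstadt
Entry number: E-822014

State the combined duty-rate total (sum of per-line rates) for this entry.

Line A: polystyrene → 9-1; moulded articles → 9-1-2; general-purpose → 9-1-2-2. Scheduled 2%. Cassovia agreement on 9-1-3: 9-1-2-2 not covered; Cassovia agreement on 9-3-3: 9-1-2-2 not covered. → 2%.
Line B: PET → 9-3; moulded articles → 9-3-2; for construction → 9-3-2-1. Scheduled 32%. anti-dumping (Yelstadt, 9-3-2): +7%; total 32% + 7% = 39%. → 39%.
Line C: polystyrene → 9-1; resin in primary form → 9-1-3; for packaging → 9-1-3-1. Scheduled 7%. Cassovia agreement on 9-1-3: RVC ≥ 60% → 9% available; Cassovia agreement on 9-3-3: 9-1-3-1 not covered; preference 9% not lower than 7% → no reduction. → 7%.
Line D: polypropylene → 9-2; moulded articles → 9-2-3; for construction → 9-2-3-2. Scheduled 21%. No special measure applies. → 21%.
Sum: 2% + 39% + 7% + 21% = 69%.

69%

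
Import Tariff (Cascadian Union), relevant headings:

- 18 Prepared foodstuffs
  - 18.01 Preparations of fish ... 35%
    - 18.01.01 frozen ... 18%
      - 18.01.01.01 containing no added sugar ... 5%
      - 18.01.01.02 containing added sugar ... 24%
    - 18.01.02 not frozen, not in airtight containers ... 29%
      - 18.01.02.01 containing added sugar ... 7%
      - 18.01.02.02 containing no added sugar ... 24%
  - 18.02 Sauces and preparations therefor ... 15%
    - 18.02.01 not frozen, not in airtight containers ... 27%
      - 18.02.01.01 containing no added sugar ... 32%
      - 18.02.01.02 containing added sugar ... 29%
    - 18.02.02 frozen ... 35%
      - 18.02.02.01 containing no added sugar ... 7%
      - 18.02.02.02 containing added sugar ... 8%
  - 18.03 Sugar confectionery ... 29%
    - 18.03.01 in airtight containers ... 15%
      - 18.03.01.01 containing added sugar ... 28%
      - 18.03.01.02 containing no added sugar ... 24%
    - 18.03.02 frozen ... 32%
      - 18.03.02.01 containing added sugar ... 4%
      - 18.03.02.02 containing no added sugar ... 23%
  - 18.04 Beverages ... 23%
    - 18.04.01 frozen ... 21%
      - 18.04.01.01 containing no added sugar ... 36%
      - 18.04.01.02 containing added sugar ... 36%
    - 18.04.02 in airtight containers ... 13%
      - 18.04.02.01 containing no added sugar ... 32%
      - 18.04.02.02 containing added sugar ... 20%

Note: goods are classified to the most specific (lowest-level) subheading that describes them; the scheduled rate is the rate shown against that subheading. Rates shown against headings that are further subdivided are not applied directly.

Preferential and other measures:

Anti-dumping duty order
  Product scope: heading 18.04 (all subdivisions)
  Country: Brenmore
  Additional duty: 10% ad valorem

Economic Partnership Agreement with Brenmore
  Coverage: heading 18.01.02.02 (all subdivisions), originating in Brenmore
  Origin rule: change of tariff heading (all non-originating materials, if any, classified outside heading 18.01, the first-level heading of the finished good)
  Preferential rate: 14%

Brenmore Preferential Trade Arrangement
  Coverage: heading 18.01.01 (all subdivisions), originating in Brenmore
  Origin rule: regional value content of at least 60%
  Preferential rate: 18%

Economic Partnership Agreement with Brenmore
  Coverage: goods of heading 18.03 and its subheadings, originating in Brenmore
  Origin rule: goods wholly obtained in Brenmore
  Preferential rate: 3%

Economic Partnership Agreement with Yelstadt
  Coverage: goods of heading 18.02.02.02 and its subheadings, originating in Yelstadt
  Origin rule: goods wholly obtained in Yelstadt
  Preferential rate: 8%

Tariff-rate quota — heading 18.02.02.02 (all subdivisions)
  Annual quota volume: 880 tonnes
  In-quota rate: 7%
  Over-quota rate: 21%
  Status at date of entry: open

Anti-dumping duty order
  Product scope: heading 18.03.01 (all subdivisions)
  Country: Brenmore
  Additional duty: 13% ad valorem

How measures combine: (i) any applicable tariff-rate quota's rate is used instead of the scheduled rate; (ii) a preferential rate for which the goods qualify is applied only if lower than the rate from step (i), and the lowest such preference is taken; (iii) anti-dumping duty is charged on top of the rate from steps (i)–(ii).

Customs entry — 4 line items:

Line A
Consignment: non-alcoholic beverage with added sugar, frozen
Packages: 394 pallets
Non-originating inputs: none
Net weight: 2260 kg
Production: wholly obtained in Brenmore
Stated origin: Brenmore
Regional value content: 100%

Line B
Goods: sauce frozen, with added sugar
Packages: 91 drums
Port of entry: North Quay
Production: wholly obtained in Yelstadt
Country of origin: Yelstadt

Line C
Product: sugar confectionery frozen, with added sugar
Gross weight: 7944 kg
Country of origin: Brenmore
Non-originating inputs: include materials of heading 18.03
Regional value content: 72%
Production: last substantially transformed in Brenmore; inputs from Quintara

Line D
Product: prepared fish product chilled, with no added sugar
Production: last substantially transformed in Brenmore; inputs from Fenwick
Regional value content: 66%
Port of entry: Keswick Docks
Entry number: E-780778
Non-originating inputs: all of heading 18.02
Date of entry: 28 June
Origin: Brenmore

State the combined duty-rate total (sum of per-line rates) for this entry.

71%

Line A: non-alcoholic beverage → 18.04; frozen → 18.04.01; with added sugar → 18.04.01.02. Scheduled 36%. Brenmore agreement on 18.01.02.02: 18.04.01.02 not covered; Brenmore agreement on 18.01.01: 18.04.01.02 not covered; Brenmore agreement on 18.03: 18.04.01.02 not covered; anti-dumping (Brenmore, 18.04): +10%; total 36% + 10% = 46%. → 46%.
Line B: sauce → 18.02; frozen → 18.02.02; with added sugar → 18.02.02.02. Scheduled 8%. quota on 18.02.02.02 open → in-quota 7%; Yelstadt agreement on 18.02.02.02: wholly obtained → 8% available; preference 8% not lower than 7% → no reduction. → 7%.
Line C: sugar confectionery → 18.03; frozen → 18.03.02; with added sugar → 18.03.02.01. Scheduled 4%. Brenmore agreement on 18.01.02.02: 18.03.02.01 not covered; Brenmore agreement on 18.01.01: 18.03.02.01 not covered; Brenmore agreement on 18.03: not wholly obtained. → 4%.
Line D: prepared fish product → 18.01; chilled → 18.01.02; with no added sugar → 18.01.02.02. Scheduled 24%. Brenmore agreement on 18.01.02.02: CTH met → 14% available; Brenmore agreement on 18.01.01: 18.01.02.02 not covered; Brenmore agreement on 18.03: 18.01.02.02 not covered; preferential 14%. → 14%.
Sum: 46% + 7% + 4% + 14% = 71%.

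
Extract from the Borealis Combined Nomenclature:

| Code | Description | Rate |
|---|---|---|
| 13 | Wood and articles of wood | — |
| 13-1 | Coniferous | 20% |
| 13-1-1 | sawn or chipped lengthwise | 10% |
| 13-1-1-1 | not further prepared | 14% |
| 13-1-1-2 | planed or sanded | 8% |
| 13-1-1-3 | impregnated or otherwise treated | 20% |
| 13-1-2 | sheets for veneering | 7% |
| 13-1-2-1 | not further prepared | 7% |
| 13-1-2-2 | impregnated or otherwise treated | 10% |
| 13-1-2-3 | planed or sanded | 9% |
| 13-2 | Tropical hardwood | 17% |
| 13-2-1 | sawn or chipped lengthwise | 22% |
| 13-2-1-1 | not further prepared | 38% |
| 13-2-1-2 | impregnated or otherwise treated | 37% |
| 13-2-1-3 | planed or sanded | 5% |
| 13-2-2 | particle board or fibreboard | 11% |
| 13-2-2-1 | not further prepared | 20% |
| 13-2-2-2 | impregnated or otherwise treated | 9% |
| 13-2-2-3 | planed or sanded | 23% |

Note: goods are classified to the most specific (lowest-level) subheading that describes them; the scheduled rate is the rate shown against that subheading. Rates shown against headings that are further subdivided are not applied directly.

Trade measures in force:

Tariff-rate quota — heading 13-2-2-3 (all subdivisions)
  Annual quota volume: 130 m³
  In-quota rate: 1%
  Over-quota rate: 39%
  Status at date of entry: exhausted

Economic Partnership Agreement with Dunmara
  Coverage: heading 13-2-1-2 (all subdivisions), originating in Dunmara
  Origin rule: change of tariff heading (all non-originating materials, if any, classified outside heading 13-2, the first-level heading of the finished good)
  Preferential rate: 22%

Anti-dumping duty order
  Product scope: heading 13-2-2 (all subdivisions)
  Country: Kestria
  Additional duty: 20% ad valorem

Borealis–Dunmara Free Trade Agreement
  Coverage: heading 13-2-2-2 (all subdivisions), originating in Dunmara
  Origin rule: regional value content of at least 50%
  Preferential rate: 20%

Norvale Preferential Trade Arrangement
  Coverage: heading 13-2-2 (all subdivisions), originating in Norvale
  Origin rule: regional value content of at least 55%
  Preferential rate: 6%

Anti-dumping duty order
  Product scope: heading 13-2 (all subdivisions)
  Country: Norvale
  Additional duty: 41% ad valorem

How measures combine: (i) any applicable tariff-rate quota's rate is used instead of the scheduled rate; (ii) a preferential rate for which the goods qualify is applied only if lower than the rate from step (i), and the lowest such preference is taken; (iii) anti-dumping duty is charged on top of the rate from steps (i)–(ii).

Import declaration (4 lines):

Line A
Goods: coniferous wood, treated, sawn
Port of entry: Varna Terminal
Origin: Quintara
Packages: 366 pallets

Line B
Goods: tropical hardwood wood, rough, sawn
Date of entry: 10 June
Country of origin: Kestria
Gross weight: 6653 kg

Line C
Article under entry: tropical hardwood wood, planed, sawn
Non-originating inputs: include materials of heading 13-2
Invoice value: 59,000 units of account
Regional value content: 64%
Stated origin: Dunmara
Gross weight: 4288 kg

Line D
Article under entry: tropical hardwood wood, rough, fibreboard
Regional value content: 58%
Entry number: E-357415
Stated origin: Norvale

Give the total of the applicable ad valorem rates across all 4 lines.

Line A: coniferous → 13-1; sawn → 13-1-1; treated → 13-1-1-3. Scheduled 20%. No special measure applies. → 20%.
Line B: tropical hardwood → 13-2; sawn → 13-2-1; rough → 13-2-1-1. Scheduled 38%. No special measure applies. → 38%.
Line C: tropical hardwood → 13-2; sawn → 13-2-1; planed → 13-2-1-3. Scheduled 5%. Dunmara agreement on 13-2-1-2: 13-2-1-3 not covered; Dunmara agreement on 13-2-2-2: 13-2-1-3 not covered. → 5%.
Line D: tropical hardwood → 13-2; fibreboard → 13-2-2; rough → 13-2-2-1. Scheduled 20%. Norvale agreement on 13-2-2: RVC ≥ 55% → 6% available; preferential 6%; anti-dumping (Norvale, 13-2): +41%; total 6% + 41% = 47%. → 47%.
Sum: 20% + 38% + 5% + 47% = 110%.

110%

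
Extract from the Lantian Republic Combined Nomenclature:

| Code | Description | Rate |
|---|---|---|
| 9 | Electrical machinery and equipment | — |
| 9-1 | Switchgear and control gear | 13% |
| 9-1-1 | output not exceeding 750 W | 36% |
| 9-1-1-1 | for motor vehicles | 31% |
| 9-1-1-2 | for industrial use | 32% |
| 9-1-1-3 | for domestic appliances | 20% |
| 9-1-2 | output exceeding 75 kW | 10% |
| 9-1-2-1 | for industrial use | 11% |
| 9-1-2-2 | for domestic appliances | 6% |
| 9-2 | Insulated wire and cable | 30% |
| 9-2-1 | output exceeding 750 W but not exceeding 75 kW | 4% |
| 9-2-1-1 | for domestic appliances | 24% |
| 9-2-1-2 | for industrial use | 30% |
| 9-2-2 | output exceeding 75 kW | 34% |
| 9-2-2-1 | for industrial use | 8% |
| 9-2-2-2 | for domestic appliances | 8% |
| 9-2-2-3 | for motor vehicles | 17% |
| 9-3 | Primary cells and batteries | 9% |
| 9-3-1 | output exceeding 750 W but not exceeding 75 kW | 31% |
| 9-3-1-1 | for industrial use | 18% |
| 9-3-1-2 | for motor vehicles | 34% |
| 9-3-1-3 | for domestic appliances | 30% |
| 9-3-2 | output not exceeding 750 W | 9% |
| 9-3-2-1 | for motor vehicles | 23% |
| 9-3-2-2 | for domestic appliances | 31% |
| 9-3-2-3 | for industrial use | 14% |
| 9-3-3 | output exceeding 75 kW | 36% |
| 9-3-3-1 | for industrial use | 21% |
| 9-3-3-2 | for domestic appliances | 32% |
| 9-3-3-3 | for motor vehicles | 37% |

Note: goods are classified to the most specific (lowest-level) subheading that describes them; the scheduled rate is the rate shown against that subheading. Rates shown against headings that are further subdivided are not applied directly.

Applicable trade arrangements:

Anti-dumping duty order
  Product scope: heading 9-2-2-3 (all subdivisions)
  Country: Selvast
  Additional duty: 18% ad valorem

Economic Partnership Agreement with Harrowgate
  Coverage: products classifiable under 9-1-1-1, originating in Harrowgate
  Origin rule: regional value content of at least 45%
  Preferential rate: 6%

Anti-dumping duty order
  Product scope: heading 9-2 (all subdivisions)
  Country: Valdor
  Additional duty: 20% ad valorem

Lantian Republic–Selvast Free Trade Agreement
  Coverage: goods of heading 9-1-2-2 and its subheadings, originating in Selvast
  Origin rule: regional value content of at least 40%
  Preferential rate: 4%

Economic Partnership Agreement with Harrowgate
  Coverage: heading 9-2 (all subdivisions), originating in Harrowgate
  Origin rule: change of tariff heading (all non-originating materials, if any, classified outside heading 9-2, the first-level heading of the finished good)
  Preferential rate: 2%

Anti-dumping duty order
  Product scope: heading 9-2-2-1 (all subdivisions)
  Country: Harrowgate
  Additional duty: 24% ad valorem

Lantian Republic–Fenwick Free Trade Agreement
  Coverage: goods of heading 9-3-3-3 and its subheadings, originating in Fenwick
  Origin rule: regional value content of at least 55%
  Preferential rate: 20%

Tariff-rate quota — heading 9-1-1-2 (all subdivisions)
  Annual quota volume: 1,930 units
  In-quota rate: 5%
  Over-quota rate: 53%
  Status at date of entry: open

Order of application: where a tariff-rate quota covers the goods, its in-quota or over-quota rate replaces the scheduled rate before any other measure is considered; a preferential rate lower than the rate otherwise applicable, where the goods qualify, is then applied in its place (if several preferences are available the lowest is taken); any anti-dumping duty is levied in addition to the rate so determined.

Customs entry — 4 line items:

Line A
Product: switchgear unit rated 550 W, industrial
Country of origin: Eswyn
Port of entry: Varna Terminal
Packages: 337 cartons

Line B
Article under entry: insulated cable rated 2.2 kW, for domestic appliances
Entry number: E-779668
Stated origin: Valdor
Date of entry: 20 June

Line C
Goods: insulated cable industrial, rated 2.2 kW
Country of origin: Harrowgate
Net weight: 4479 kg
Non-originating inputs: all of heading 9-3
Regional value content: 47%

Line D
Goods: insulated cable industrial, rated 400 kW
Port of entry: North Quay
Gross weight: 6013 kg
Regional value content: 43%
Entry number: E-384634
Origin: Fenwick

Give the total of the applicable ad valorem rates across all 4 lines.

Line A: switchgear unit → 9-1; rated 550 W → 9-1-1; industrial → 9-1-1-2. Scheduled 32%. quota on 9-1-1-2 open → in-quota 5%. → 5%.
Line B: insulated cable → 9-2; rated 2.2 kW → 9-2-1; for domestic appliances → 9-2-1-1. Scheduled 24%. anti-dumping (Valdor, 9-2): +20%; total 24% + 20% = 44%. → 44%.
Line C: insulated cable → 9-2; rated 2.2 kW → 9-2-1; industrial → 9-2-1-2. Scheduled 30%. Harrowgate agreement on 9-1-1-1: 9-2-1-2 not covered; Harrowgate agreement on 9-2: CTH met → 2% available; preferential 2%. → 2%.
Line D: insulated cable → 9-2; rated 400 kW → 9-2-2; industrial → 9-2-2-1. Scheduled 8%. Fenwick agreement on 9-3-3-3: 9-2-2-1 not covered. → 8%.
Sum: 5% + 44% + 2% + 8% = 59%.

59%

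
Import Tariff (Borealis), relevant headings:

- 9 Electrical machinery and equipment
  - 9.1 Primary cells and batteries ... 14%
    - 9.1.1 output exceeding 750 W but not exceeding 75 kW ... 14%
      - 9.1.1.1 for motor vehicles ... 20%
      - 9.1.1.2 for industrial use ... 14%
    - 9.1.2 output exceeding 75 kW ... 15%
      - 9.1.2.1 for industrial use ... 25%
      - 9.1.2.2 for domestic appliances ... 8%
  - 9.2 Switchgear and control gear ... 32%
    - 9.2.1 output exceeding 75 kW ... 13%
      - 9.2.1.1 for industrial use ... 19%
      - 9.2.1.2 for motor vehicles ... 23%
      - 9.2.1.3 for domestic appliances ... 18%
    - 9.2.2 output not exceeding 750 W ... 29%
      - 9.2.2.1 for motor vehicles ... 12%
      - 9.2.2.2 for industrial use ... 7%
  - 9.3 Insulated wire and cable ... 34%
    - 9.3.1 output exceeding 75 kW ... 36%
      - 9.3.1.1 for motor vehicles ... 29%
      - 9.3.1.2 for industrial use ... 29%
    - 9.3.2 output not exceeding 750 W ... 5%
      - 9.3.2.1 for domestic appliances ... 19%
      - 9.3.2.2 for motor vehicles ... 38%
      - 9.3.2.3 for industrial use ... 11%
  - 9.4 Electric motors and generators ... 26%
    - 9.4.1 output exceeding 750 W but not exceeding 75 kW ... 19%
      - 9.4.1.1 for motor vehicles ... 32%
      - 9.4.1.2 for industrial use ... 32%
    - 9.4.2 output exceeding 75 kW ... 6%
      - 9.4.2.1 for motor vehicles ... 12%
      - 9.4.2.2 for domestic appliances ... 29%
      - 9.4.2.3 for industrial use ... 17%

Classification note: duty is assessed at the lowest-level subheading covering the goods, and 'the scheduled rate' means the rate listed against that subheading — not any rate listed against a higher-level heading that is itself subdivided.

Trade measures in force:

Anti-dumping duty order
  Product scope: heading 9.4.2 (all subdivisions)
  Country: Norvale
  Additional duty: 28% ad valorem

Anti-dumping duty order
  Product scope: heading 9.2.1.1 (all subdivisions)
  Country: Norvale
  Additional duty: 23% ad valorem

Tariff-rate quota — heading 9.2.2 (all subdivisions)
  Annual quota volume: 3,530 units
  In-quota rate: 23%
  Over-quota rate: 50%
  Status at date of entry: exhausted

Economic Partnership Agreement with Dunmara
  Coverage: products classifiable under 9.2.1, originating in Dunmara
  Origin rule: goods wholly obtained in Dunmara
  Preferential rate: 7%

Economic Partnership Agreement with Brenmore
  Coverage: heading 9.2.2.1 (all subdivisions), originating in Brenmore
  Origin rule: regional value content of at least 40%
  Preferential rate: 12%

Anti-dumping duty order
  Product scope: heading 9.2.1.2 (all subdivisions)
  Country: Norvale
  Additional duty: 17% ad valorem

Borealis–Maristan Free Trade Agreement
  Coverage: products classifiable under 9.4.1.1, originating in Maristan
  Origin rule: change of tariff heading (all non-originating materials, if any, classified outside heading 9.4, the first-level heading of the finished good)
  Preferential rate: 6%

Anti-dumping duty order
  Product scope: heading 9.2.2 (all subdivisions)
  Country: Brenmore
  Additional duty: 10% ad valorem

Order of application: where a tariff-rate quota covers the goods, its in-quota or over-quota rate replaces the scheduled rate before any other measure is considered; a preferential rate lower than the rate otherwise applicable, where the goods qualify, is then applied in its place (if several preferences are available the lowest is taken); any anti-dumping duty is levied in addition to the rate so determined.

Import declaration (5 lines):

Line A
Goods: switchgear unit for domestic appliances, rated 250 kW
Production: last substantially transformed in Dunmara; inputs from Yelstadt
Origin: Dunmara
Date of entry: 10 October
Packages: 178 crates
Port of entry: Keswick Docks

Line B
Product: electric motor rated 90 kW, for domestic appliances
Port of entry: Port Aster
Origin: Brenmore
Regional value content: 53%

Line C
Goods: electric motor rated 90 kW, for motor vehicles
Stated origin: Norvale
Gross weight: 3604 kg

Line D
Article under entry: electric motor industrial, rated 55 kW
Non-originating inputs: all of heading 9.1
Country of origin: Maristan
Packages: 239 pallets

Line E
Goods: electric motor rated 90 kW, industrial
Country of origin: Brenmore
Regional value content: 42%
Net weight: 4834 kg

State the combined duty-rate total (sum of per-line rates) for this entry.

136%

Line A: switchgear unit → 9.2; rated 250 kW → 9.2.1; for domestic appliances → 9.2.1.3. Scheduled 18%. Dunmara agreement on 9.2.1: not wholly obtained. → 18%.
Line B: electric motor → 9.4; rated 90 kW → 9.4.2; for domestic appliances → 9.4.2.2. Scheduled 29%. Brenmore agreement on 9.2.2.1: 9.4.2.2 not covered. → 29%.
Line C: electric motor → 9.4; rated 90 kW → 9.4.2; for motor vehicles → 9.4.2.1. Scheduled 12%. anti-dumping (Norvale, 9.4.2): +28%; total 12% + 28% = 40%. → 40%.
Line D: electric motor → 9.4; rated 55 kW → 9.4.1; industrial → 9.4.1.2. Scheduled 32%. Maristan agreement on 9.4.1.1: 9.4.1.2 not covered. → 32%.
Line E: electric motor → 9.4; rated 90 kW → 9.4.2; industrial → 9.4.2.3. Scheduled 17%. Brenmore agreement on 9.2.2.1: 9.4.2.3 not covered. → 17%.
Sum: 18% + 29% + 40% + 32% + 17% = 136%.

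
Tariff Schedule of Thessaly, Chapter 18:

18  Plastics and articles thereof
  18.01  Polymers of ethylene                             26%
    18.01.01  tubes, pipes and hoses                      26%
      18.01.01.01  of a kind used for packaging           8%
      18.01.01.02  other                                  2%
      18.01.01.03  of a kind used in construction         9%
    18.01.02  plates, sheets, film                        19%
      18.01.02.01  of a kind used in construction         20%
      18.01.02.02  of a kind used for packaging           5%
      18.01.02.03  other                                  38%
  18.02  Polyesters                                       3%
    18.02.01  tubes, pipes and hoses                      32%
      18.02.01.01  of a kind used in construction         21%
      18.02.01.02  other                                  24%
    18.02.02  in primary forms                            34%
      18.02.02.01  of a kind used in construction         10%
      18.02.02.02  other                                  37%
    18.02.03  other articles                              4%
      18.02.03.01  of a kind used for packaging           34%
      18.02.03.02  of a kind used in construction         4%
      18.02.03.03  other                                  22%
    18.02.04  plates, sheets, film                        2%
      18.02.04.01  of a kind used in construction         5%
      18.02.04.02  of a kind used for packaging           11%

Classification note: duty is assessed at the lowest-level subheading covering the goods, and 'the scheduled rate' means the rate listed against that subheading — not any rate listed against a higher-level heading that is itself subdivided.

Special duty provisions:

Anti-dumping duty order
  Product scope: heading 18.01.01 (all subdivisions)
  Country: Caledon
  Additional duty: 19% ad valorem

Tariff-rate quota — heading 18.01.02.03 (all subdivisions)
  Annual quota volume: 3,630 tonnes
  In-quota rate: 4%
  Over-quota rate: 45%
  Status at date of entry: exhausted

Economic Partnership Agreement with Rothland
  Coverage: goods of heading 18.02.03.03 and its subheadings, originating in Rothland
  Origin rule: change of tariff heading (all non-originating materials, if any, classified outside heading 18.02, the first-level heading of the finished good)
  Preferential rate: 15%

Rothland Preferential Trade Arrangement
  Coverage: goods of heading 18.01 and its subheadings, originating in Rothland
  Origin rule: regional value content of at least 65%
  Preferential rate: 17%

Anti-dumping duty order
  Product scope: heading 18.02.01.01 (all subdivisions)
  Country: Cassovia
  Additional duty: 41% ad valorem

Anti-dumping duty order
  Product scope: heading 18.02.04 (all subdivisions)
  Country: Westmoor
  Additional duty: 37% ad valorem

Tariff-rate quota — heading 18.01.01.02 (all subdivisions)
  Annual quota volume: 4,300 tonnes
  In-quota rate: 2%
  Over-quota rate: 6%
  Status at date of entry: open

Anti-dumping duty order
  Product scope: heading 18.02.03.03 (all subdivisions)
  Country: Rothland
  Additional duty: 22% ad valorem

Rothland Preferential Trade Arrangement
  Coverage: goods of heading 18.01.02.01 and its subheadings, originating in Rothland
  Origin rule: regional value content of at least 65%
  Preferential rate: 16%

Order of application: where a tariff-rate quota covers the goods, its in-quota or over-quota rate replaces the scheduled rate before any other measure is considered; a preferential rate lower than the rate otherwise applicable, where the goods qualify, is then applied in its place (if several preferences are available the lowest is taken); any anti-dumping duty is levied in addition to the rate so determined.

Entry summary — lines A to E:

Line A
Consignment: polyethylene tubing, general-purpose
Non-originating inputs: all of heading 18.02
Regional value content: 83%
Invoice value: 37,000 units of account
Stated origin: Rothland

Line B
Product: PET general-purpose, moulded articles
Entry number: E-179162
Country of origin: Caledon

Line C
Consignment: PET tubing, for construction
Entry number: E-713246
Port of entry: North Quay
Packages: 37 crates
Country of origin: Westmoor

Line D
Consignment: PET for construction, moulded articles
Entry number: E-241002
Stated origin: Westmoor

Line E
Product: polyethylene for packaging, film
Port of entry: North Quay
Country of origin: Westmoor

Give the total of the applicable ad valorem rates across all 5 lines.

54%

Line A: polyethylene → 18.01; tubing → 18.01.01; general-purpose → 18.01.01.02. Scheduled 2%. quota on 18.01.01.02 open → in-quota 2%; Rothland agreement on 18.02.03.03: 18.01.01.02 not covered; Rothland agreement on 18.01: RVC ≥ 65% → 17% available; Rothland agreement on 18.01.02.01: 18.01.01.02 not covered; preference 17% not lower than 2% → no reduction. → 2%.
Line B: PET → 18.02; moulded articles → 18.02.03; general-purpose → 18.02.03.03. Scheduled 22%. No special measure applies. → 22%.
Line C: PET → 18.02; tubing → 18.02.01; for construction → 18.02.01.01. Scheduled 21%. No special measure applies. → 21%.
Line D: PET → 18.02; moulded articles → 18.02.03; for construction → 18.02.03.02. Scheduled 4%. No special measure applies. → 4%.
Line E: polyethylene → 18.01; film → 18.01.02; for packaging → 18.01.02.02. Scheduled 5%. No special measure applies. → 5%.
Sum: 2% + 22% + 21% + 4% + 5% = 54%.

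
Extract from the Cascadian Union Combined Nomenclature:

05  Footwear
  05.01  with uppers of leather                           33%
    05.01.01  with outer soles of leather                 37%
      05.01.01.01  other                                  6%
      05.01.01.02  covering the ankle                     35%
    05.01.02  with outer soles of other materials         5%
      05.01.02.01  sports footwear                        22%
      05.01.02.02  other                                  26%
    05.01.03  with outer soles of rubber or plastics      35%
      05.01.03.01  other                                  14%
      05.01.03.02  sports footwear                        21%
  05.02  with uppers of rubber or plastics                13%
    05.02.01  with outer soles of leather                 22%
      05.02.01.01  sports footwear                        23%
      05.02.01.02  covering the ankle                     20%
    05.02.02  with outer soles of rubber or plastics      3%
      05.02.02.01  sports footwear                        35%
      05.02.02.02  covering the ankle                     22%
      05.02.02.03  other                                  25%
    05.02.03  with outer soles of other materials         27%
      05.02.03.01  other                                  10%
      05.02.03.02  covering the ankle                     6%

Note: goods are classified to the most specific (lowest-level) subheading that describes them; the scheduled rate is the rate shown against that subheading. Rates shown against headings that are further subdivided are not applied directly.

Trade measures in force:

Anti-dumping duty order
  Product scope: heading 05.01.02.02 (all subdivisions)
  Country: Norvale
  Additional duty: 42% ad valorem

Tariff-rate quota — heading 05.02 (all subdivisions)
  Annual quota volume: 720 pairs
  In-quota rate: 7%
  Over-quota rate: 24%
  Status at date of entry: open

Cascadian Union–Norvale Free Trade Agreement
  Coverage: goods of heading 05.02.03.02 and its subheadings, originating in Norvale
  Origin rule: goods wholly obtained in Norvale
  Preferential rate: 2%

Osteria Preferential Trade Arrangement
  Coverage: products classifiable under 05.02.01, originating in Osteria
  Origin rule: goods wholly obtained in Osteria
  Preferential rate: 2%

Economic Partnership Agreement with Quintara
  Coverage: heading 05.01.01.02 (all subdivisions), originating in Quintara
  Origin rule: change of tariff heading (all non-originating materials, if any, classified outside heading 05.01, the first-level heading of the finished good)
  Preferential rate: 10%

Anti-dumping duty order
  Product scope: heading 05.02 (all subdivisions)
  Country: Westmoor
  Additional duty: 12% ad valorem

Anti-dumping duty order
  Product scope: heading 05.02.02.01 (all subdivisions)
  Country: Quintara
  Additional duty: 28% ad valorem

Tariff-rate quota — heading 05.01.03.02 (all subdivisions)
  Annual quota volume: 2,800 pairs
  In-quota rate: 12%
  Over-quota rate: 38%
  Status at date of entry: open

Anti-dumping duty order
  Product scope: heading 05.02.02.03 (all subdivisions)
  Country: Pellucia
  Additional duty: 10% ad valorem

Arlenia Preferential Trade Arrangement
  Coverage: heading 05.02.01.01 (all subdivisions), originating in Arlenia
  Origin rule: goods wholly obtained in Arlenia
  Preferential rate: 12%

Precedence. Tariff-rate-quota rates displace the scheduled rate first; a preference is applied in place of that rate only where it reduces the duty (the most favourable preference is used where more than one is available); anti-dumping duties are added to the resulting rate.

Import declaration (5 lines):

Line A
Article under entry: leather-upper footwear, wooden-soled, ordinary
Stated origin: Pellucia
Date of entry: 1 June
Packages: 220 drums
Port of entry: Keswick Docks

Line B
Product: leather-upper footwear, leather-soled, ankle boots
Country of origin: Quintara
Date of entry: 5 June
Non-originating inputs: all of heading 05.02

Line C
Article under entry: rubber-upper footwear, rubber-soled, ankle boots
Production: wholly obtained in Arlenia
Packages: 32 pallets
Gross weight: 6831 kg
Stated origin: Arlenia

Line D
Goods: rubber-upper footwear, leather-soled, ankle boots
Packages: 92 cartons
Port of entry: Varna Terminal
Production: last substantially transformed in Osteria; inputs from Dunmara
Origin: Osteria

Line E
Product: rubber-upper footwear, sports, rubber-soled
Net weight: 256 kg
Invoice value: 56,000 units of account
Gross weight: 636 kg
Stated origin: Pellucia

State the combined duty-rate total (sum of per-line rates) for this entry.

57%

Line A: leather-upper → 05.01; wooden-soled → 05.01.02; ordinary → 05.01.02.02. Scheduled 26%. No special measure applies. → 26%.
Line B: leather-upper → 05.01; leather-soled → 05.01.01; ankle boots → 05.01.01.02. Scheduled 35%. Quintara agreement on 05.01.01.02: CTH met → 10% available; preferential 10%. → 10%.
Line C: rubber-upper → 05.02; rubber-soled → 05.02.02; ankle boots → 05.02.02.02. Scheduled 22%. quota on 05.02 open → in-quota 7%; Arlenia agreement on 05.02.01.01: 05.02.02.02 not covered. → 7%.
Line D: rubber-upper → 05.02; leather-soled → 05.02.01; ankle boots → 05.02.01.02. Scheduled 20%. quota on 05.02 open → in-quota 7%; Osteria agreement on 05.02.01: not wholly obtained. → 7%.
Line E: rubber-upper → 05.02; rubber-soled → 05.02.02; sports → 05.02.02.01. Scheduled 35%. quota on 05.02 open → in-quota 7%. → 7%.
Sum: 26% + 10% + 7% + 7% + 7% = 57%.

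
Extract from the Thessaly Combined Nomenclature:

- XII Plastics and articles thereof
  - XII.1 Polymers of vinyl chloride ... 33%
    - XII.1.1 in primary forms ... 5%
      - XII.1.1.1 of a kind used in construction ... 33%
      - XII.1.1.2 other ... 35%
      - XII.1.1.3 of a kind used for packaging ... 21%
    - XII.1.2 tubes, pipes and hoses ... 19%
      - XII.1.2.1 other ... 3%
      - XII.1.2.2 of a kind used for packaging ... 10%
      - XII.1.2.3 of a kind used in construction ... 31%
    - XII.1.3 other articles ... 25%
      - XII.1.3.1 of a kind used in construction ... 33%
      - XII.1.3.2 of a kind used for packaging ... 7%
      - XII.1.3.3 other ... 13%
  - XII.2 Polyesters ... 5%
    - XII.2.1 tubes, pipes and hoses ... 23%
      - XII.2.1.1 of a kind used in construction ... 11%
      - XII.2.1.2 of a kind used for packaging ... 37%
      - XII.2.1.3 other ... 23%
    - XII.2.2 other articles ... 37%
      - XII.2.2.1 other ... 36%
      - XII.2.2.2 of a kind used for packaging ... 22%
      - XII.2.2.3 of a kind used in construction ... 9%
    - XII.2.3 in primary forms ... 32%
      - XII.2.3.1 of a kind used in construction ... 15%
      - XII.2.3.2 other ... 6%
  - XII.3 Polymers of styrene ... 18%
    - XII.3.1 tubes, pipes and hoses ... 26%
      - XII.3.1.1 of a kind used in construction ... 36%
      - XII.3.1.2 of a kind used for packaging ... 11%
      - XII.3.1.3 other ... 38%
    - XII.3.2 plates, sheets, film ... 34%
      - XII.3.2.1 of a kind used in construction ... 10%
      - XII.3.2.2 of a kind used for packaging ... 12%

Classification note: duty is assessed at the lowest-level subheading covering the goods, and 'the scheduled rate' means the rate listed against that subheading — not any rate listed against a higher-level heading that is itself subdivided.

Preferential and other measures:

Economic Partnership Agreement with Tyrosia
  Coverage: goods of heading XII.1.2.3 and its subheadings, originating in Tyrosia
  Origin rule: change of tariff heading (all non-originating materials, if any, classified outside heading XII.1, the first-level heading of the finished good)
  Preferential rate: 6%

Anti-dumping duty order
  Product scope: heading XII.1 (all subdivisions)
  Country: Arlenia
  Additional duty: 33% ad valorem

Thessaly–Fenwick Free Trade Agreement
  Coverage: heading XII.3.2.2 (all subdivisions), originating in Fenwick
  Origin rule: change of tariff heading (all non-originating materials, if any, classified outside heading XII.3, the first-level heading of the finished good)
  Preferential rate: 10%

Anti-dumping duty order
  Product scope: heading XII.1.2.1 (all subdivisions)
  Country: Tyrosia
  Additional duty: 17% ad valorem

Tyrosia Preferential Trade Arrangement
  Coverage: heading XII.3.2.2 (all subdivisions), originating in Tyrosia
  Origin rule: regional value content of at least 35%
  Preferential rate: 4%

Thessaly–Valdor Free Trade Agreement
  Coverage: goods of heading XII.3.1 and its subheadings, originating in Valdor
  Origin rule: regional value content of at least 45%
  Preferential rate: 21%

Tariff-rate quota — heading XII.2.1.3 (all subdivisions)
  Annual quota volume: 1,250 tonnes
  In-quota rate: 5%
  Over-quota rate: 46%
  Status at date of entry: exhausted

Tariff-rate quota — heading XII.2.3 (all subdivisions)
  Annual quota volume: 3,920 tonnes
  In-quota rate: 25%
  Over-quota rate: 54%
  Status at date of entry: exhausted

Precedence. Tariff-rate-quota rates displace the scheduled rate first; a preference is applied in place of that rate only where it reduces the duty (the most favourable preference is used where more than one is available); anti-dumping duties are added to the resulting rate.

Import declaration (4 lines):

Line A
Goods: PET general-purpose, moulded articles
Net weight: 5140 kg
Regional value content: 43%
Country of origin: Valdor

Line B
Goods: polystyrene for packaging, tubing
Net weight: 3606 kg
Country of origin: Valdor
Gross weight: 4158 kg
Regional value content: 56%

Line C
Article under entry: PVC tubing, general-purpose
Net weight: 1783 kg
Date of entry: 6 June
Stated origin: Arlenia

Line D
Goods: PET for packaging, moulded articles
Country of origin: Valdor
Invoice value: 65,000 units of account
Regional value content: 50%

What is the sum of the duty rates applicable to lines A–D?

Line A: PET → XII.2; moulded articles → XII.2.2; general-purpose → XII.2.2.1. Scheduled 36%. Valdor agreement on XII.3.1: XII.2.2.1 not covered. → 36%.
Line B: polystyrene → XII.3; tubing → XII.3.1; for packaging → XII.3.1.2. Scheduled 11%. Valdor agreement on XII.3.1: RVC ≥ 45% → 21% available; preference 21% not lower than 11% → no reduction. → 11%.
Line C: PVC → XII.1; tubing → XII.1.2; general-purpose → XII.1.2.1. Scheduled 3%. anti-dumping (Arlenia, XII.1): +33%; total 3% + 33% = 36%. → 36%.
Line D: PET → XII.2; moulded articles → XII.2.2; for packaging → XII.2.2.2. Scheduled 22%. Valdor agreement on XII.3.1: XII.2.2.2 not covered. → 22%.
Sum: 36% + 11% + 36% + 22% = 105%.

105%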